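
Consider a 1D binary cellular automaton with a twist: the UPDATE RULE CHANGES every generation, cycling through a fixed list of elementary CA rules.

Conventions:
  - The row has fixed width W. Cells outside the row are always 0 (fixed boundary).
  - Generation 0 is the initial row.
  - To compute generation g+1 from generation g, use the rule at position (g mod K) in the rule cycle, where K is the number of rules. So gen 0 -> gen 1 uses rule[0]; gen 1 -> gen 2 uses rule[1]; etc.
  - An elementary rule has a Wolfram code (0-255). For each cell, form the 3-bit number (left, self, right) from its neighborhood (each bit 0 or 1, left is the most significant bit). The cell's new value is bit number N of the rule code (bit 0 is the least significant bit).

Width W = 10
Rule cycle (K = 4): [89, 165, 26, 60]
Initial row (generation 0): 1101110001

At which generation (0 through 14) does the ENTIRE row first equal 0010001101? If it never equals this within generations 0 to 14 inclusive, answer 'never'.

Answer: 10

Derivation:
Gen 0: 1101110001
Gen 1 (rule 89): 1101011100
Gen 2 (rule 165): 0011101001
Gen 3 (rule 26): 0110000110
Gen 4 (rule 60): 0101000101
Gen 5 (rule 89): 0000110000
Gen 6 (rule 165): 1110000111
Gen 7 (rule 26): 1001001100
Gen 8 (rule 60): 1101101010
Gen 9 (rule 89): 1101100001
Gen 10 (rule 165): 0010001101
Gen 11 (rule 26): 0101011000
Gen 12 (rule 60): 0111110100
Gen 13 (rule 89): 0100010011
Gen 14 (rule 165): 0101010000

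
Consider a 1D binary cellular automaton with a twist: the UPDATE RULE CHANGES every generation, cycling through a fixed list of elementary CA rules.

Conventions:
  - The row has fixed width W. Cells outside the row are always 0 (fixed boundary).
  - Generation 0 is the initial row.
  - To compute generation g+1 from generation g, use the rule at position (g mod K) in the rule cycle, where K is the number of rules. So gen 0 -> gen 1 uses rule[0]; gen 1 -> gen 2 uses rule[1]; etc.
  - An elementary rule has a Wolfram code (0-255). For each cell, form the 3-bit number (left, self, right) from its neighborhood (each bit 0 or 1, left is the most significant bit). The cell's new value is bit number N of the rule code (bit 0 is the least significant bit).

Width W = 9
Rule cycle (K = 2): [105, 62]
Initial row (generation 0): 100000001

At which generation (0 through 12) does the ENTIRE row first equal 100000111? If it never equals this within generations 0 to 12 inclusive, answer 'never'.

Gen 0: 100000001
Gen 1 (rule 105): 001111100
Gen 2 (rule 62): 011000010
Gen 3 (rule 105): 011011000
Gen 4 (rule 62): 110110100
Gen 5 (rule 105): 111111001
Gen 6 (rule 62): 100000111
Gen 7 (rule 105): 001110101
Gen 8 (rule 62): 011001111
Gen 9 (rule 105): 011001001
Gen 10 (rule 62): 110111111
Gen 11 (rule 105): 111100001
Gen 12 (rule 62): 100010011

Answer: 6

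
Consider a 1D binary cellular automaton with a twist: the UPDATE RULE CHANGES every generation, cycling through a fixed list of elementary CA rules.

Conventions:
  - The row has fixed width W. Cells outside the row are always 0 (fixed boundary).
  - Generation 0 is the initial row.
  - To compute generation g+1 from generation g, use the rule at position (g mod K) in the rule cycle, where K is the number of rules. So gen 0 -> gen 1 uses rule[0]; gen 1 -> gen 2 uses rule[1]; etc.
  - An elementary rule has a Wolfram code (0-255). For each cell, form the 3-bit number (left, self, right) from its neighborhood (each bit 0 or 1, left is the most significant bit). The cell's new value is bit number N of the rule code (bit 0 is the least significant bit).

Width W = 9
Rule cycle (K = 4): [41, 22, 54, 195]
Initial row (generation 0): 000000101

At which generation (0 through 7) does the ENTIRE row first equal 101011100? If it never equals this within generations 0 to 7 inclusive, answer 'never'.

Gen 0: 000000101
Gen 1 (rule 41): 111110010
Gen 2 (rule 22): 000001111
Gen 3 (rule 54): 000010000
Gen 4 (rule 195): 111100111
Gen 5 (rule 41): 100000100
Gen 6 (rule 22): 110001110
Gen 7 (rule 54): 001010001

Answer: never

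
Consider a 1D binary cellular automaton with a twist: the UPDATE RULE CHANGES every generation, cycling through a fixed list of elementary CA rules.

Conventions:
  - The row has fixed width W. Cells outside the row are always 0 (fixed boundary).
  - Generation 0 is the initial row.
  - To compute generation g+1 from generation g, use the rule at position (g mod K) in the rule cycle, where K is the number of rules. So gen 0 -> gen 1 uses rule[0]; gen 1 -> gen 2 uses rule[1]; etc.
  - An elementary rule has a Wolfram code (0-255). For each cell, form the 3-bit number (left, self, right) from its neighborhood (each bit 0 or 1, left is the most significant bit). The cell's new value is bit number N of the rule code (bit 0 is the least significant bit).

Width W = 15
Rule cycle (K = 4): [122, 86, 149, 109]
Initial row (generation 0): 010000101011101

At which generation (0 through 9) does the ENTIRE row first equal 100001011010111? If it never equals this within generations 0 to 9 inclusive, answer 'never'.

Answer: 8

Derivation:
Gen 0: 010000101011101
Gen 1 (rule 122): 101001010110110
Gen 2 (rule 86): 101111010010011
Gen 3 (rule 149): 100110011011000
Gen 4 (rule 109): 100110011111011
Gen 5 (rule 122): 011111110001111
Gen 6 (rule 86): 100000011010001
Gen 7 (rule 149): 111111000011101
Gen 8 (rule 109): 100001011010111
Gen 9 (rule 122): 010010111101101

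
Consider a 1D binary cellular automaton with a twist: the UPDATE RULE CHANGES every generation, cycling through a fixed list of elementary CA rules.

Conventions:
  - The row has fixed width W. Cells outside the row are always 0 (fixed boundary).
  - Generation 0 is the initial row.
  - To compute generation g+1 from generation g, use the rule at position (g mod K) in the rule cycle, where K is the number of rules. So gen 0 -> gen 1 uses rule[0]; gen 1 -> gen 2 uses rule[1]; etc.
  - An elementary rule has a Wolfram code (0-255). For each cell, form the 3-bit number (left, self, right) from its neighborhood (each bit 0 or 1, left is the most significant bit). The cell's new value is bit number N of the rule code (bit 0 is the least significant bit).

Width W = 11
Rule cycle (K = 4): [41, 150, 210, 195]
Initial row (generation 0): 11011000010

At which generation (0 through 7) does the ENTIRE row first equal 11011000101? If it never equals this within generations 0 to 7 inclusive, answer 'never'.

Answer: never

Derivation:
Gen 0: 11011000010
Gen 1 (rule 41): 10110011000
Gen 2 (rule 150): 10001100100
Gen 3 (rule 210): 01010111010
Gen 4 (rule 195): 10000011000
Gen 5 (rule 41): 00111010011
Gen 6 (rule 150): 01010011100
Gen 7 (rule 210): 10001101110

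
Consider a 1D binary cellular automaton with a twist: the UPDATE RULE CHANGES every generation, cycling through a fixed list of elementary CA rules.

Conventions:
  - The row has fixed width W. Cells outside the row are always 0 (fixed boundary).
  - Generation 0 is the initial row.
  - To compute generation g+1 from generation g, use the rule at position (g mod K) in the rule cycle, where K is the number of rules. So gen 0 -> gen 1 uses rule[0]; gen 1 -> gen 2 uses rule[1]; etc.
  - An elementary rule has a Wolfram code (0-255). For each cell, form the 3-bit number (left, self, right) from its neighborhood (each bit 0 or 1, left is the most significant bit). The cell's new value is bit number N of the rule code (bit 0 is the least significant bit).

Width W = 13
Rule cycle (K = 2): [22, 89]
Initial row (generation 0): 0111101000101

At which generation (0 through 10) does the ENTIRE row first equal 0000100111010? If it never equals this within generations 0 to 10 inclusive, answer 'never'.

Gen 0: 0111101000101
Gen 1 (rule 22): 1000001101101
Gen 2 (rule 89): 0111101101100
Gen 3 (rule 22): 1000000000010
Gen 4 (rule 89): 0111111111001
Gen 5 (rule 22): 1000000000111
Gen 6 (rule 89): 0111111110101
Gen 7 (rule 22): 1000000000101
Gen 8 (rule 89): 0111111110000
Gen 9 (rule 22): 1000000001000
Gen 10 (rule 89): 0111111100111

Answer: never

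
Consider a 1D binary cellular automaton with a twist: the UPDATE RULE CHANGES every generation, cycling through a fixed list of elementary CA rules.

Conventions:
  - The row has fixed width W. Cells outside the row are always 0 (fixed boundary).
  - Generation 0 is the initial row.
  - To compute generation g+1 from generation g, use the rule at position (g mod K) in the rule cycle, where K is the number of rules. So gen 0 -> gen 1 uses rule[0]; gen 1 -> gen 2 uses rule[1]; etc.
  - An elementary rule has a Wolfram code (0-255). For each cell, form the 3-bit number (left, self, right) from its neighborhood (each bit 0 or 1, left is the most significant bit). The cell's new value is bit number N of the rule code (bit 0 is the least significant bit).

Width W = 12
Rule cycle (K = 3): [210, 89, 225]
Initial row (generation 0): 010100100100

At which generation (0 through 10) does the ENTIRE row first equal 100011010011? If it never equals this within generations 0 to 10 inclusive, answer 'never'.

Gen 0: 010100100100
Gen 1 (rule 210): 100011011010
Gen 2 (rule 89): 011011011001
Gen 3 (rule 225): 001101101000
Gen 4 (rule 210): 010100100100
Gen 5 (rule 89): 000010010011
Gen 6 (rule 225): 111000000001
Gen 7 (rule 210): 011100000010
Gen 8 (rule 89): 010111111001
Gen 9 (rule 225): 001011111000
Gen 10 (rule 210): 010001111100

Answer: never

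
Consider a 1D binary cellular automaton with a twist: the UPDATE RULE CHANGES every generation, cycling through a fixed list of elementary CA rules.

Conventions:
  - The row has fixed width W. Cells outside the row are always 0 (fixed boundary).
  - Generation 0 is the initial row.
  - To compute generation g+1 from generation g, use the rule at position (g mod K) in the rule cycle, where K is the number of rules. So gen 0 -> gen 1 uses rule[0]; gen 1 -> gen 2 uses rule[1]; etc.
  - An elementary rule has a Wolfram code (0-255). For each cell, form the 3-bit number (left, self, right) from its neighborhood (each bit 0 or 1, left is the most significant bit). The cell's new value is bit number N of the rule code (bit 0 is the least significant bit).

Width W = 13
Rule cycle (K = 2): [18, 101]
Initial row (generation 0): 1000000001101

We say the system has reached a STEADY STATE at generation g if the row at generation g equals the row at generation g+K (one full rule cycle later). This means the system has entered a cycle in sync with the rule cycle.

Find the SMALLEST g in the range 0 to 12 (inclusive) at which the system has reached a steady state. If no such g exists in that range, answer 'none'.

Answer: 5

Derivation:
Gen 0: 1000000001101
Gen 1 (rule 18): 0100000010000
Gen 2 (rule 101): 0101111010111
Gen 3 (rule 18): 1000000000000
Gen 4 (rule 101): 1011111111111
Gen 5 (rule 18): 0000000000000
Gen 6 (rule 101): 1111111111111
Gen 7 (rule 18): 0000000000000
Gen 8 (rule 101): 1111111111111
Gen 9 (rule 18): 0000000000000
Gen 10 (rule 101): 1111111111111
Gen 11 (rule 18): 0000000000000
Gen 12 (rule 101): 1111111111111
Gen 13 (rule 18): 0000000000000
Gen 14 (rule 101): 1111111111111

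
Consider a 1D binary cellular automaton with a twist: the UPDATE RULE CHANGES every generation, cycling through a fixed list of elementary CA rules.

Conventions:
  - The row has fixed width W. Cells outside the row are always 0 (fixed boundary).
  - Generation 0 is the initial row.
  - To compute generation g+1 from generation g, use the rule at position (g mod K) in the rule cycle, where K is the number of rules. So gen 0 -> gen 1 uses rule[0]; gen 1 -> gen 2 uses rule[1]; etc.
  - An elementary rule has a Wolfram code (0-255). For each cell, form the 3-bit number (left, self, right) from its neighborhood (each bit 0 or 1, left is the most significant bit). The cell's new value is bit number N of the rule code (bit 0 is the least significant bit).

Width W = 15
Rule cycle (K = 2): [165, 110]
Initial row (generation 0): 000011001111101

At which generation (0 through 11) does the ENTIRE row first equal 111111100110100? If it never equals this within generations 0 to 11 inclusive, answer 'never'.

Answer: 6

Derivation:
Gen 0: 000011001111101
Gen 1 (rule 165): 111000000111011
Gen 2 (rule 110): 101000001101111
Gen 3 (rule 165): 111011100010110
Gen 4 (rule 110): 101110100111110
Gen 5 (rule 165): 110101100011100
Gen 6 (rule 110): 111111100110100
Gen 7 (rule 165): 011111000001101
Gen 8 (rule 110): 110001000011111
Gen 9 (rule 165): 000101011001110
Gen 10 (rule 110): 001111111011010
Gen 11 (rule 165): 100111110100110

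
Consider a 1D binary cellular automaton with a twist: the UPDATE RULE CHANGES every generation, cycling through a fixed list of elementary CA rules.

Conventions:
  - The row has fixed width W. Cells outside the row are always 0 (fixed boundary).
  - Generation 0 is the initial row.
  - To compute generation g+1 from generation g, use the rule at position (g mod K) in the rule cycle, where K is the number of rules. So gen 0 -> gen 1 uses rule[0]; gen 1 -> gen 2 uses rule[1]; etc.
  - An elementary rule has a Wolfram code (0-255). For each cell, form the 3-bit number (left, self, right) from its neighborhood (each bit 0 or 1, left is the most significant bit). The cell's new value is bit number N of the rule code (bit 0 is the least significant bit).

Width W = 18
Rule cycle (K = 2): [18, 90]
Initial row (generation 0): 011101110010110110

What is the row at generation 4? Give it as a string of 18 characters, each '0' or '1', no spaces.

Gen 0: 011101110010110110
Gen 1 (rule 18): 100000001100000001
Gen 2 (rule 90): 010000011110000010
Gen 3 (rule 18): 101000100001000101
Gen 4 (rule 90): 000101010010101000

Answer: 000101010010101000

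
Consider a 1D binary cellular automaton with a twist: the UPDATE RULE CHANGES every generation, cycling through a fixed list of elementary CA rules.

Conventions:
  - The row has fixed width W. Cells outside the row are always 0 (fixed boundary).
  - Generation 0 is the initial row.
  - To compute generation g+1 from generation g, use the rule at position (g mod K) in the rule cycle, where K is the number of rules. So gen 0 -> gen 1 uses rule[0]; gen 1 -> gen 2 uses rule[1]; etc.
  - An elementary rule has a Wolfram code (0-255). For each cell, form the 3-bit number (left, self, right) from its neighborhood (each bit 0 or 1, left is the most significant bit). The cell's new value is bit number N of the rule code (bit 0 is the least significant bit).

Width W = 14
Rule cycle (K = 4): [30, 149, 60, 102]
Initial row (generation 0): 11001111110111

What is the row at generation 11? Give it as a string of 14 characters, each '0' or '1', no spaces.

Answer: 11001011001001

Derivation:
Gen 0: 11001111110111
Gen 1 (rule 30): 10111000000100
Gen 2 (rule 149): 10010111110111
Gen 3 (rule 60): 11011100001100
Gen 4 (rule 102): 01100100010100
Gen 5 (rule 30): 11011110110110
Gen 6 (rule 149): 00001100000001
Gen 7 (rule 60): 00001010000001
Gen 8 (rule 102): 00011110000011
Gen 9 (rule 30): 00110001000110
Gen 10 (rule 149): 10001101110001
Gen 11 (rule 60): 11001011001001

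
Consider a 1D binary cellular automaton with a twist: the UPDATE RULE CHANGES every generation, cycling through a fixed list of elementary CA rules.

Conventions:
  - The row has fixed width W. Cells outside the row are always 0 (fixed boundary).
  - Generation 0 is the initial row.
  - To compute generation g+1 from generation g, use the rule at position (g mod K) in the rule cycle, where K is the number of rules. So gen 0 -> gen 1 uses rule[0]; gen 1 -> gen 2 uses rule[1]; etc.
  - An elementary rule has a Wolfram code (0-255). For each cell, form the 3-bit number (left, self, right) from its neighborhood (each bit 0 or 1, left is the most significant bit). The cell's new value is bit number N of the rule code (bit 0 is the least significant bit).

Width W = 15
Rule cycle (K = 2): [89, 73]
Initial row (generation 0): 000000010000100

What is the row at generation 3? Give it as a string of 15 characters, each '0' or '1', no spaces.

Gen 0: 000000010000100
Gen 1 (rule 89): 111111001110011
Gen 2 (rule 73): 100001001010011
Gen 3 (rule 89): 011100100001011

Answer: 011100100001011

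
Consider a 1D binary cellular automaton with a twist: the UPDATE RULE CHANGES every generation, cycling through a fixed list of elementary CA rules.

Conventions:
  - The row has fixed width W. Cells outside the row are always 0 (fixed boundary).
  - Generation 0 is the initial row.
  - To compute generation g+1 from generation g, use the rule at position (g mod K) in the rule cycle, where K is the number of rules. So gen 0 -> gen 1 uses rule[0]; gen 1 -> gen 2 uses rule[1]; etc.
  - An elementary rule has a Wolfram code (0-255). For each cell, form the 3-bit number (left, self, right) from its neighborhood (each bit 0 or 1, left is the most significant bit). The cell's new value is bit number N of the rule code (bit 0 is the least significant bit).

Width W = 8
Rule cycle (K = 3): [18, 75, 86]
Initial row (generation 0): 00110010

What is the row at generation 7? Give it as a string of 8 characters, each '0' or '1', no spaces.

Answer: 00010000

Derivation:
Gen 0: 00110010
Gen 1 (rule 18): 01001101
Gen 2 (rule 75): 10011100
Gen 3 (rule 86): 11100110
Gen 4 (rule 18): 00011001
Gen 5 (rule 75): 11111010
Gen 6 (rule 86): 00001011
Gen 7 (rule 18): 00010000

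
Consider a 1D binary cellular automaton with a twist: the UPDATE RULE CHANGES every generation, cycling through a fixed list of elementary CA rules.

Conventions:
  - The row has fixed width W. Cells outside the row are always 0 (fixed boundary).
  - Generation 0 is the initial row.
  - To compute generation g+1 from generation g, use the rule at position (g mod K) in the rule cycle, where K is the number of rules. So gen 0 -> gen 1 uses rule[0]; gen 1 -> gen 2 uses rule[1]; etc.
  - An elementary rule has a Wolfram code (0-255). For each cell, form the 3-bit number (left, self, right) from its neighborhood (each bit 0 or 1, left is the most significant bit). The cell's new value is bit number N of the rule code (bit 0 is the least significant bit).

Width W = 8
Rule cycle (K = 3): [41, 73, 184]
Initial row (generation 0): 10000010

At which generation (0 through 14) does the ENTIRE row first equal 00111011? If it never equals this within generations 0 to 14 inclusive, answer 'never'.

Answer: never

Derivation:
Gen 0: 10000010
Gen 1 (rule 41): 00111000
Gen 2 (rule 73): 10101011
Gen 3 (rule 184): 01010110
Gen 4 (rule 41): 00101100
Gen 5 (rule 73): 10001101
Gen 6 (rule 184): 01001010
Gen 7 (rule 41): 00000100
Gen 8 (rule 73): 11110001
Gen 9 (rule 184): 11101000
Gen 10 (rule 41): 10010011
Gen 11 (rule 73): 00000011
Gen 12 (rule 184): 00000010
Gen 13 (rule 41): 11111000
Gen 14 (rule 73): 10001011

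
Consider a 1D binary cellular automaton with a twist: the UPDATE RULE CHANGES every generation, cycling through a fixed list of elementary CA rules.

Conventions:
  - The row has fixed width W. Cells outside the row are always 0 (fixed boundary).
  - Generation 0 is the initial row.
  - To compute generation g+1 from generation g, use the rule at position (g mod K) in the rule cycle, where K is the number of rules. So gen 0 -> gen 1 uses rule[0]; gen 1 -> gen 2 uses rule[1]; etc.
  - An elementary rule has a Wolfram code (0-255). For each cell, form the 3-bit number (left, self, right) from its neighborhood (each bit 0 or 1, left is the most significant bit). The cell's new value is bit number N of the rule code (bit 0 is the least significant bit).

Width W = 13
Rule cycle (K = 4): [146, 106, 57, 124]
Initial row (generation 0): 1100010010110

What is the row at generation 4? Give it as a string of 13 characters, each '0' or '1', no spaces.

Answer: 0011111011101

Derivation:
Gen 0: 1100010010110
Gen 1 (rule 146): 0010101100001
Gen 2 (rule 106): 0101011100010
Gen 3 (rule 57): 0010110011001
Gen 4 (rule 124): 0011111011101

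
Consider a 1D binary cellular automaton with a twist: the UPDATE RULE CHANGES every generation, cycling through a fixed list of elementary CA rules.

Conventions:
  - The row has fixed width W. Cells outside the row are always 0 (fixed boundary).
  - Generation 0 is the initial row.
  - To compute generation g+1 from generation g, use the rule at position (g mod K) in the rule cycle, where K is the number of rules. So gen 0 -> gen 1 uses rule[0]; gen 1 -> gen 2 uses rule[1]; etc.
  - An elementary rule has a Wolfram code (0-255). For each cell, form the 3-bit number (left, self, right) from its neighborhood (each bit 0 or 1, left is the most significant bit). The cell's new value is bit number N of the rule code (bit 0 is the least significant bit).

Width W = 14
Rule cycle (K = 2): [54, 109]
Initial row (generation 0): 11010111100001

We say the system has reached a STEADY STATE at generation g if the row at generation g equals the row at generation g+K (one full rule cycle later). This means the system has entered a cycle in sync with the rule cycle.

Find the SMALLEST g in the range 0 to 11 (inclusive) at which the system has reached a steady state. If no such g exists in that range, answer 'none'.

Answer: none

Derivation:
Gen 0: 11010111100001
Gen 1 (rule 54): 00111000010011
Gen 2 (rule 109): 10101011010011
Gen 3 (rule 54): 11111100111100
Gen 4 (rule 109): 10000100100101
Gen 5 (rule 54): 11001111111111
Gen 6 (rule 109): 11001000000001
Gen 7 (rule 54): 00111100000011
Gen 8 (rule 109): 10100101111011
Gen 9 (rule 54): 11111110000100
Gen 10 (rule 109): 10000010110101
Gen 11 (rule 54): 11000111001111
Gen 12 (rule 109): 11010101001001
Gen 13 (rule 54): 00111111111111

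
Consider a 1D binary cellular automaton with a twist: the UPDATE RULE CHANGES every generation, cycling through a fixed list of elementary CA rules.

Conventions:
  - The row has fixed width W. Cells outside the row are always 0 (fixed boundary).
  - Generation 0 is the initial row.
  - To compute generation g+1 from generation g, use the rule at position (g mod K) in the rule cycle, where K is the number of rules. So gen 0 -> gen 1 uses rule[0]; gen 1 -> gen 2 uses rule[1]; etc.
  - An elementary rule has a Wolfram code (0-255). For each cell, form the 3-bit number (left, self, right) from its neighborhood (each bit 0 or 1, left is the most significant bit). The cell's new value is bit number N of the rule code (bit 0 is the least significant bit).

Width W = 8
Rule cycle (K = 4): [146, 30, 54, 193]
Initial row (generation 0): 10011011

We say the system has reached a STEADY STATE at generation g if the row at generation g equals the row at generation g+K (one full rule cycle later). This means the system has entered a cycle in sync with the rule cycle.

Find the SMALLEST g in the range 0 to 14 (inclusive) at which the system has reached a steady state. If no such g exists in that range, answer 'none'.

Answer: 0

Derivation:
Gen 0: 10011011
Gen 1 (rule 146): 01100000
Gen 2 (rule 30): 11010000
Gen 3 (rule 54): 00111000
Gen 4 (rule 193): 10011011
Gen 5 (rule 146): 01100000
Gen 6 (rule 30): 11010000
Gen 7 (rule 54): 00111000
Gen 8 (rule 193): 10011011
Gen 9 (rule 146): 01100000
Gen 10 (rule 30): 11010000
Gen 11 (rule 54): 00111000
Gen 12 (rule 193): 10011011
Gen 13 (rule 146): 01100000
Gen 14 (rule 30): 11010000
Gen 15 (rule 54): 00111000
Gen 16 (rule 193): 10011011
Gen 17 (rule 146): 01100000
Gen 18 (rule 30): 11010000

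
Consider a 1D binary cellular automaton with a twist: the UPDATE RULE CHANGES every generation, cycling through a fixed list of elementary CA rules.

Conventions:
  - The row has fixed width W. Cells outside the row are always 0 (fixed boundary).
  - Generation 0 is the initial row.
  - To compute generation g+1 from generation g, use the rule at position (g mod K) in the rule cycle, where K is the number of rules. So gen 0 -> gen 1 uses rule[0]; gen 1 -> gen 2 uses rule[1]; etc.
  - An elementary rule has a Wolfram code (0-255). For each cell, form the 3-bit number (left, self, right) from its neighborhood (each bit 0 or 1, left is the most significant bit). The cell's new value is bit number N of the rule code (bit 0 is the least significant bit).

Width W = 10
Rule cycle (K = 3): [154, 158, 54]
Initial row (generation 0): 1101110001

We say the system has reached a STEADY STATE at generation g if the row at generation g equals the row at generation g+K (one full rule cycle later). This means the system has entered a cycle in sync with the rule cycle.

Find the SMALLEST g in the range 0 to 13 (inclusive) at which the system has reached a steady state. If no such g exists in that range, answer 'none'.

Gen 0: 1101110001
Gen 1 (rule 154): 1001101010
Gen 2 (rule 158): 1111001011
Gen 3 (rule 54): 0000111100
Gen 4 (rule 154): 0001111010
Gen 5 (rule 158): 0011110011
Gen 6 (rule 54): 0100001100
Gen 7 (rule 154): 1010011010
Gen 8 (rule 158): 1011110011
Gen 9 (rule 54): 1100001100
Gen 10 (rule 154): 1010011010
Gen 11 (rule 158): 1011110011
Gen 12 (rule 54): 1100001100
Gen 13 (rule 154): 1010011010
Gen 14 (rule 158): 1011110011
Gen 15 (rule 54): 1100001100
Gen 16 (rule 154): 1010011010

Answer: 7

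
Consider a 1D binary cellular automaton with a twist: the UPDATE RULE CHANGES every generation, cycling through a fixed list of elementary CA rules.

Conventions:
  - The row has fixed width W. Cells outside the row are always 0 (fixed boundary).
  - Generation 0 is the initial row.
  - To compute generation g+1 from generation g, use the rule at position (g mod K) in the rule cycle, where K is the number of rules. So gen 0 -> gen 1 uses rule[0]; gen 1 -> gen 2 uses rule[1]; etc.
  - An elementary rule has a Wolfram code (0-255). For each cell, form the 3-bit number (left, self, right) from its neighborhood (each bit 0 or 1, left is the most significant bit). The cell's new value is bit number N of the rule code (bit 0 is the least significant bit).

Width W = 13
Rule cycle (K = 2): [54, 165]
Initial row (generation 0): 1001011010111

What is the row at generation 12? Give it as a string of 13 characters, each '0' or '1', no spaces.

Answer: 1110100100010

Derivation:
Gen 0: 1001011010111
Gen 1 (rule 54): 1111100111000
Gen 2 (rule 165): 0111000010011
Gen 3 (rule 54): 1000100111100
Gen 4 (rule 165): 1010100011001
Gen 5 (rule 54): 1111110100111
Gen 6 (rule 165): 0111101100010
Gen 7 (rule 54): 1000010010111
Gen 8 (rule 165): 1011010011010
Gen 9 (rule 54): 1100111100111
Gen 10 (rule 165): 0000011000010
Gen 11 (rule 54): 0000100100111
Gen 12 (rule 165): 1110100100010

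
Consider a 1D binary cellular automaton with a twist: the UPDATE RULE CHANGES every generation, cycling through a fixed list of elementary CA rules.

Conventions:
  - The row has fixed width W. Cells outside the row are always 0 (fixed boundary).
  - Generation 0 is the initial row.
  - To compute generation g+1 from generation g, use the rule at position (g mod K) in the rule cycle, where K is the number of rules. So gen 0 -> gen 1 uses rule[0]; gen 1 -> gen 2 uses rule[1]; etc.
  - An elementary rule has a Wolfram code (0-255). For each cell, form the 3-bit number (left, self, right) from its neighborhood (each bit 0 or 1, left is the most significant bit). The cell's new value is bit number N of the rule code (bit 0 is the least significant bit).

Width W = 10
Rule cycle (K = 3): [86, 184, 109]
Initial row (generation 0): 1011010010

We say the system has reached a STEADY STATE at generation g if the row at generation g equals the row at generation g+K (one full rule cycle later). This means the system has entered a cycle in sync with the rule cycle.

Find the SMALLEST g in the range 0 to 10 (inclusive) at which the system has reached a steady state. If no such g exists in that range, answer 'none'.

Answer: none

Derivation:
Gen 0: 1011010010
Gen 1 (rule 86): 1001011111
Gen 2 (rule 184): 0100111110
Gen 3 (rule 109): 0100100010
Gen 4 (rule 86): 1111110111
Gen 5 (rule 184): 1111101110
Gen 6 (rule 109): 1000111010
Gen 7 (rule 86): 1101001011
Gen 8 (rule 184): 1010100110
Gen 9 (rule 109): 1111100110
Gen 10 (rule 86): 0000111011
Gen 11 (rule 184): 0000110110
Gen 12 (rule 109): 1110111110
Gen 13 (rule 86): 0010000011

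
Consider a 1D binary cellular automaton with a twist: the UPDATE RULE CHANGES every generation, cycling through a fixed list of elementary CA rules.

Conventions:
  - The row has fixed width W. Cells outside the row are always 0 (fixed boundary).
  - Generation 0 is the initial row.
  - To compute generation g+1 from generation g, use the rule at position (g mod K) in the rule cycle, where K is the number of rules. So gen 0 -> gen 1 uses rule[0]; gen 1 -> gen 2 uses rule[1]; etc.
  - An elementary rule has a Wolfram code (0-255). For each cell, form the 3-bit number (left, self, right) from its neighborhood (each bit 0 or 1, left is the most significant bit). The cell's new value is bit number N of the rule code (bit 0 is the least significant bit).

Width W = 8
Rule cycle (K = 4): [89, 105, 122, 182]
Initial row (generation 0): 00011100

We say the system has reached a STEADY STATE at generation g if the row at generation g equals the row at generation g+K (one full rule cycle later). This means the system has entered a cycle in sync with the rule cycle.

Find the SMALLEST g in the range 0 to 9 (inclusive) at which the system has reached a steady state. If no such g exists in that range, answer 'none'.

Answer: none

Derivation:
Gen 0: 00011100
Gen 1 (rule 89): 11010111
Gen 2 (rule 105): 11101101
Gen 3 (rule 122): 10111110
Gen 4 (rule 182): 11011101
Gen 5 (rule 89): 11010100
Gen 6 (rule 105): 11101001
Gen 7 (rule 122): 10110110
Gen 8 (rule 182): 11001001
Gen 9 (rule 89): 11100100
Gen 10 (rule 105): 10100001
Gen 11 (rule 122): 01010010
Gen 12 (rule 182): 11111111
Gen 13 (rule 89): 10000001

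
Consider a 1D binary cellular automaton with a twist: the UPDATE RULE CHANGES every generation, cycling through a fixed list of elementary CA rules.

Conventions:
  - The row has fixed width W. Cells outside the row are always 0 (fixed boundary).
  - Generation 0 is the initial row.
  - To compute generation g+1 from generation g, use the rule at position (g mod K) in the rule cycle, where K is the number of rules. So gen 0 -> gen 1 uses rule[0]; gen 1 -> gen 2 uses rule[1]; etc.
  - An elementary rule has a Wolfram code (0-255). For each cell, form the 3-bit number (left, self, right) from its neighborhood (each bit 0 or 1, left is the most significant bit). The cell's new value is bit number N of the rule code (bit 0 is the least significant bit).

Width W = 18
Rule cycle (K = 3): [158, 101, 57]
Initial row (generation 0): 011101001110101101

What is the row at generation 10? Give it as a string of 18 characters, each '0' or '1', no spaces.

Answer: 101110110001100110

Derivation:
Gen 0: 011101001110101101
Gen 1 (rule 158): 111001111100101001
Gen 2 (rule 101): 001000000100111001
Gen 3 (rule 57): 100111110010100100
Gen 4 (rule 158): 111111101110111110
Gen 5 (rule 101): 000000110011000010
Gen 6 (rule 57): 111110101010111001
Gen 7 (rule 158): 111100101010110111
Gen 8 (rule 101): 000100111111011001
Gen 9 (rule 57): 110010100000110100
Gen 10 (rule 158): 101110110001100110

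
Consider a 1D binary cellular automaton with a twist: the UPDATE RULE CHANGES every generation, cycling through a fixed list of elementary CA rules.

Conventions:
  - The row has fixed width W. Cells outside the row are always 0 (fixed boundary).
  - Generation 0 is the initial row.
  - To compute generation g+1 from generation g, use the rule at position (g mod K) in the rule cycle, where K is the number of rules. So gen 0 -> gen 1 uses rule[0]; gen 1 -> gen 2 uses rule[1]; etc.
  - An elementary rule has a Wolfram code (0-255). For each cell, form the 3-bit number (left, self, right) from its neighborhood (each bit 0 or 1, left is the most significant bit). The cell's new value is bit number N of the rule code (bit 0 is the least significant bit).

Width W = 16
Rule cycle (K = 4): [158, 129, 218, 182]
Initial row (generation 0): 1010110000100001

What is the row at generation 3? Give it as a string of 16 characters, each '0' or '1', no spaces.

Gen 0: 1010110000100001
Gen 1 (rule 158): 1010101001110011
Gen 2 (rule 129): 0000000000100000
Gen 3 (rule 218): 0000000001010000

Answer: 0000000001010000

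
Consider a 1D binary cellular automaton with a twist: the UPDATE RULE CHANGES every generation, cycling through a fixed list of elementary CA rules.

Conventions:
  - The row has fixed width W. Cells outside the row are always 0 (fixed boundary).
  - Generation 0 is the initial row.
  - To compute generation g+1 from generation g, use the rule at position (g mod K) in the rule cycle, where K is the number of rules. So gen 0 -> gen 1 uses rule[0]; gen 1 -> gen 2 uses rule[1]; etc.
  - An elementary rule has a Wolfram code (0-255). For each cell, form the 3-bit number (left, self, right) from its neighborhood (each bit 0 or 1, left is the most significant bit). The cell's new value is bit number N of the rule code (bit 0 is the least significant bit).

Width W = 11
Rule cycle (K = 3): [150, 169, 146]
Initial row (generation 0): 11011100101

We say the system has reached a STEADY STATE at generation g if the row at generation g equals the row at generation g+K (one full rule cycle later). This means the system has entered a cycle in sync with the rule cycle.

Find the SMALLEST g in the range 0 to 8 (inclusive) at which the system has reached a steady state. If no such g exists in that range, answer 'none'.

Answer: none

Derivation:
Gen 0: 11011100101
Gen 1 (rule 150): 00001011101
Gen 2 (rule 169): 11100111010
Gen 3 (rule 146): 01011010001
Gen 4 (rule 150): 11000011011
Gen 5 (rule 169): 10011010110
Gen 6 (rule 146): 01100000001
Gen 7 (rule 150): 10010000011
Gen 8 (rule 169): 00000111010
Gen 9 (rule 146): 00001010001
Gen 10 (rule 150): 00011011011
Gen 11 (rule 169): 11010110110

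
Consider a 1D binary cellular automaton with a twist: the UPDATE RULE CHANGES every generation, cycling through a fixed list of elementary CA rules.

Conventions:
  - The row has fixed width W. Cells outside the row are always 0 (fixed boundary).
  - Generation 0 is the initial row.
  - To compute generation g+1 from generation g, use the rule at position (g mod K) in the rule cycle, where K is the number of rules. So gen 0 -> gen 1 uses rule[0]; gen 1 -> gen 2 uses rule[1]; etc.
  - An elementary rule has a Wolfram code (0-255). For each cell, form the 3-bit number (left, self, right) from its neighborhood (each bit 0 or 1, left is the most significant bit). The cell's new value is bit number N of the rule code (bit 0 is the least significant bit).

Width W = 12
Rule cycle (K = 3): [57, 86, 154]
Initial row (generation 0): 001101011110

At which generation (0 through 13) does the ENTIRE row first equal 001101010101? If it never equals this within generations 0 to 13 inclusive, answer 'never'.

Gen 0: 001101011110
Gen 1 (rule 57): 101010110001
Gen 2 (rule 86): 101010011011
Gen 3 (rule 154): 000001110010
Gen 4 (rule 57): 111101001001
Gen 5 (rule 86): 000101111111
Gen 6 (rule 154): 001001111110
Gen 7 (rule 57): 100101000001
Gen 8 (rule 86): 111101100011
Gen 9 (rule 154): 111001010110
Gen 10 (rule 57): 100100101101
Gen 11 (rule 86): 111111100101
Gen 12 (rule 154): 111111011000
Gen 13 (rule 57): 100000110111

Answer: never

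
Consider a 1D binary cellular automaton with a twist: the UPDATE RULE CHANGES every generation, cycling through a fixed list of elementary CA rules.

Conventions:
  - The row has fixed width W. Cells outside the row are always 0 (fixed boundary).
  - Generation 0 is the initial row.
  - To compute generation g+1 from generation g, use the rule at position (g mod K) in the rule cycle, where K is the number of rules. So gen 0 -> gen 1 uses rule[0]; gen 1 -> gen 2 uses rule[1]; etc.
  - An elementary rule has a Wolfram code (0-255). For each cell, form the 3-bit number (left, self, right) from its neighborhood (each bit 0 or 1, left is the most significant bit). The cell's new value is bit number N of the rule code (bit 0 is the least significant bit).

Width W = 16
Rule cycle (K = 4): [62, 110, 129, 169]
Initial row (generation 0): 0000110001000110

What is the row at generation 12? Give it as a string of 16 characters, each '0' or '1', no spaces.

Answer: 0110011011000110

Derivation:
Gen 0: 0000110001000110
Gen 1 (rule 62): 0001101011101101
Gen 2 (rule 110): 0011111110111111
Gen 3 (rule 129): 1001111100011110
Gen 4 (rule 169): 0001111001011100
Gen 5 (rule 62): 0011000111110010
Gen 6 (rule 110): 0111001100010110
Gen 7 (rule 129): 0010000001000000
Gen 8 (rule 169): 1000111100011111
Gen 9 (rule 62): 1101100010110000
Gen 10 (rule 110): 1111100111110000
Gen 11 (rule 129): 0111000011100111
Gen 12 (rule 169): 0110011011000110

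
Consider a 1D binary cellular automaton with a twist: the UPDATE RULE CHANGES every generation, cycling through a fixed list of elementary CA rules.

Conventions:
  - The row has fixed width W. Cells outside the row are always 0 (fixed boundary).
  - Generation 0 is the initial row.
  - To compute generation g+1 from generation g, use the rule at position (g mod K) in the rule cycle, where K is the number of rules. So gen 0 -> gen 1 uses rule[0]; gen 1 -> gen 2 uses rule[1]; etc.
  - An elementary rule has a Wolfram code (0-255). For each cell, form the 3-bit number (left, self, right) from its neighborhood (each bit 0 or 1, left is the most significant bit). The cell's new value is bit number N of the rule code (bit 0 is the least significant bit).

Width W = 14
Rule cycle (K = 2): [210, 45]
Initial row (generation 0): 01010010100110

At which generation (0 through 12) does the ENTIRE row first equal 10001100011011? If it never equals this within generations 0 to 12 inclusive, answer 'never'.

Gen 0: 01010010100110
Gen 1 (rule 210): 10001100011011
Gen 2 (rule 45): 10101001010110
Gen 3 (rule 210): 00000110000011
Gen 4 (rule 45): 11110100111010
Gen 5 (rule 210): 01110011011001
Gen 6 (rule 45): 01000010110001
Gen 7 (rule 210): 10100100011010
Gen 8 (rule 45): 11100101010110
Gen 9 (rule 210): 01111000000011
Gen 10 (rule 45): 01000011111010
Gen 11 (rule 210): 10100101111001
Gen 12 (rule 45): 11100111000001

Answer: 1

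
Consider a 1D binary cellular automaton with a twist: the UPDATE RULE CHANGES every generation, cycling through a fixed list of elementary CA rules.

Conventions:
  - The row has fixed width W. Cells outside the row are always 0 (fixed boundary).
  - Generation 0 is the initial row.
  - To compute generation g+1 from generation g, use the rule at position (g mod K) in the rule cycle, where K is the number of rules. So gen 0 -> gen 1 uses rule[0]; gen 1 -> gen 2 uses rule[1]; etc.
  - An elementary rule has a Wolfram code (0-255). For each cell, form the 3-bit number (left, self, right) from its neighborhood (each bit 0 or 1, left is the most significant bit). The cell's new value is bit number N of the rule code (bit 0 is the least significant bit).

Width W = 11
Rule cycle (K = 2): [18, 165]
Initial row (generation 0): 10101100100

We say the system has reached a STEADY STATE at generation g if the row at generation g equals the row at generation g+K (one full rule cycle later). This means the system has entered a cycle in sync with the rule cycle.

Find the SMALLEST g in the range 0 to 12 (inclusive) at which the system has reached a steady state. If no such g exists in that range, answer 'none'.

Answer: 9

Derivation:
Gen 0: 10101100100
Gen 1 (rule 18): 00000011010
Gen 2 (rule 165): 11111000110
Gen 3 (rule 18): 00000101001
Gen 4 (rule 165): 11110111001
Gen 5 (rule 18): 00000000110
Gen 6 (rule 165): 11111110000
Gen 7 (rule 18): 00000001000
Gen 8 (rule 165): 11111101011
Gen 9 (rule 18): 00000000000
Gen 10 (rule 165): 11111111111
Gen 11 (rule 18): 00000000000
Gen 12 (rule 165): 11111111111
Gen 13 (rule 18): 00000000000
Gen 14 (rule 165): 11111111111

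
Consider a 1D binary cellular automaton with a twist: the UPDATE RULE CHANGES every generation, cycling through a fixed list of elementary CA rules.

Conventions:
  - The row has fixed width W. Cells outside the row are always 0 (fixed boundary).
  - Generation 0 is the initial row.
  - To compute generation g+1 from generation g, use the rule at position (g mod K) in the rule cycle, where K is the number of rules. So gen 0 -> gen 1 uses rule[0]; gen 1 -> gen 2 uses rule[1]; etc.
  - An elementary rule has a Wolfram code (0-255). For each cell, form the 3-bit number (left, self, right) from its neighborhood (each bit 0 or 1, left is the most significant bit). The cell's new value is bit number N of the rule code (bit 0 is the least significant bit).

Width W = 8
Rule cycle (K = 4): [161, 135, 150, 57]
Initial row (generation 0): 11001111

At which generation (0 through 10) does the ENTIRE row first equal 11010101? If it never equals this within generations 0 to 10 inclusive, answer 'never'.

Gen 0: 11001111
Gen 1 (rule 161): 00000110
Gen 2 (rule 135): 11111000
Gen 3 (rule 150): 01110100
Gen 4 (rule 57): 01001011
Gen 5 (rule 161): 00000100
Gen 6 (rule 135): 11111101
Gen 7 (rule 150): 01111001
Gen 8 (rule 57): 01000100
Gen 9 (rule 161): 00010001
Gen 10 (rule 135): 11110111

Answer: never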